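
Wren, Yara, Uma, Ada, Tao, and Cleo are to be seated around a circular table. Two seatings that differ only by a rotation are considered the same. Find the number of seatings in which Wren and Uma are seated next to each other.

Treat {Wren, Uma} as one unit (2 internal orders) and seat the resulting 5 units around the table: (4)! circular arrangements.
So 2 × (4)! = 2 × 24 = 48.

48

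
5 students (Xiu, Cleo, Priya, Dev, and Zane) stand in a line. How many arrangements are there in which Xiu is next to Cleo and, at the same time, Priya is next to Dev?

Treat {Xiu,Cleo} as one block (2 orders) and {Priya,Dev} as another (2 orders).
That leaves 3 units to arrange: 2 × 2 × 3! = 4 × 6 = 24.

24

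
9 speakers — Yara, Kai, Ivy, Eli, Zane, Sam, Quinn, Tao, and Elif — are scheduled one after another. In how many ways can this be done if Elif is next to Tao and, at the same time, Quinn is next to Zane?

Treat {Elif,Tao} as one block (2 orders) and {Quinn,Zane} as another (2 orders).
That leaves 7 units to arrange: 2 × 2 × 7! = 4 × 5040 = 20160.

20160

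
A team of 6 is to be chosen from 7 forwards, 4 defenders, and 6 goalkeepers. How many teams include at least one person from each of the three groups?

9996

Total 6-person selections from all 17: C(17,6) = 12376.
Subtract selections that omit an entire group: no forwards → C(10,6) = 210; no defenders → C(13,6) = 1716; no goalkeepers → C(11,6) = 462.
Add back selections omitting two groups (i.e. drawn from a single group): C(7,6) + C(4,6) + C(6,6) = 8.
By inclusion–exclusion: 12376 − 2388 + 8 = 9996.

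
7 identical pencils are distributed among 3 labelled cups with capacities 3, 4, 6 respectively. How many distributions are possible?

19

Without the upper bounds there are C(9,2) = 36 ways to split 7 among 3 cups.
Subtract solutions that violate a single cap (substitute x_i' = x_i − (cap_i+1)): x_1 ≥ 4 gives C(5,2) = 10; x_2 ≥ 5 gives C(4,2) = 6; x_3 ≥ 7 gives C(2,2) = 1. Together 17.
No two caps can be exceeded simultaneously, so the pair terms are all 0.
By inclusion–exclusion the count is 36 − 17 + 0 = 19.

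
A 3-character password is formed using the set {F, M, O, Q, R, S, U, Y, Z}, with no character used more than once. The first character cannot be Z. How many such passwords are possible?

The first character has 9−1 = 8 choices (anything except Z).
The remaining 2 characters are filled from the other 8 symbols without repetition: 8 × 7 = 56.
Total: 8 × 56 = 448.

448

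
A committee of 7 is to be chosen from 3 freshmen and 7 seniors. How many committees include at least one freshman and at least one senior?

119

Unrestricted: C(10,7) = 120 ways to pick any 7 of the 10.
Selections missing a whole group: no freshmen → C(7,7) = 1; no seniors → C(3,7) = 0.
Both groups omitted at once is impossible, so 120 − 1 = 119.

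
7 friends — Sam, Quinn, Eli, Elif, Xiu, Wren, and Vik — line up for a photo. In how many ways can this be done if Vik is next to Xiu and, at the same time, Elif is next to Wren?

480

Treat {Vik,Xiu} as one block (2 orders) and {Elif,Wren} as another (2 orders).
That leaves 5 units to arrange: 2 × 2 × 5! = 4 × 120 = 480.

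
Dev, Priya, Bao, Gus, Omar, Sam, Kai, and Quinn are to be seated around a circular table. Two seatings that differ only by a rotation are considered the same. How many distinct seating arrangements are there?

5040

Seat Dev anywhere (absorbing the rotational symmetry), then permute the other 7: (7)! = 5040.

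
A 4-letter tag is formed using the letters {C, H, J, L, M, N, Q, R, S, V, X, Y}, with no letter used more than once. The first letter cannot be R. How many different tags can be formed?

10890

The first letter has 12−1 = 11 choices (anything except R).
The remaining 3 letters are filled from the other 11 symbols without repetition: 11 × 10 × 9 = 990.
Total: 11 × 990 = 10890.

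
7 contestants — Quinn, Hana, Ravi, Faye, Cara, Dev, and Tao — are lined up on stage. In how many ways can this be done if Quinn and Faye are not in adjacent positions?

There are 7! = 5040 arrangements in all. If Quinn and Faye are adjacent, merging them into one block gives 2·(6)! = 1440 arrangements.
Complementary counting: 5040 − 1440 = 3600.

3600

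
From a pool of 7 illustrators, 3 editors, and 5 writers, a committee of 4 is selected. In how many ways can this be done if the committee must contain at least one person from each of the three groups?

630

With no constraint there are C(15,4) = 1365 possible selections.
Subtract selections that omit an entire group: no illustrators → C(8,4) = 70; no editors → C(12,4) = 495; no writers → C(10,4) = 210.
Add back selections omitting two groups (i.e. drawn from a single group): C(7,4) + C(3,4) + C(5,4) = 40.
By inclusion–exclusion: 1365 − 775 + 40 = 630.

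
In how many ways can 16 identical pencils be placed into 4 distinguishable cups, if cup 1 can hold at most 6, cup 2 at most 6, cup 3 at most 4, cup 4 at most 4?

35

Without the upper bounds there are C(19,3) = 969 ways to split 16 among 4 cups.
Subtract solutions that violate a single cap (substitute x_i' = x_i − (cap_i+1)): x_1 ≥ 7 gives C(12,3) = 220; x_2 ≥ 7 gives C(12,3) = 220; x_3 ≥ 5 gives C(14,3) = 364; x_4 ≥ 5 gives C(14,3) = 364. Together 1168.
Add back pairs where two caps are both exceeded: 10 + 35 + 35 + 35 + 35 + 84 = 234.
By inclusion–exclusion the count is 969 − 1168 + 234 = 35.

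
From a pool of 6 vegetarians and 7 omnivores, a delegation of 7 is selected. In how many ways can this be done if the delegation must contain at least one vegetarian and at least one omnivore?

1715

With no constraint there are C(13,7) = 1716 possible selections.
Selections missing a whole group: no vegetarians → C(7,7) = 1; no omnivores → C(6,7) = 0.
Both groups omitted at once is impossible, so 1716 − 1 = 1715.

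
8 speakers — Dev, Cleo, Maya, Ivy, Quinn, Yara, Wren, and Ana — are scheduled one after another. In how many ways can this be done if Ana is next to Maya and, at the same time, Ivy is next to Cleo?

2880

Treat {Ana,Maya} as one block (2 orders) and {Ivy,Cleo} as another (2 orders).
That leaves 6 units to arrange: 2 × 2 × 6! = 4 × 720 = 2880.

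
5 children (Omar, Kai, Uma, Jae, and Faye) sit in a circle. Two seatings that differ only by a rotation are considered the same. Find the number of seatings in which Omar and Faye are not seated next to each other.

12

All circular seatings of 5 people number (4)! = 24.
Those with Omar next to Faye: fuse the pair into one unit and seat 4 units around a circle — 2·(3)! = 12.
Subtracting, 24 − 12 = 12.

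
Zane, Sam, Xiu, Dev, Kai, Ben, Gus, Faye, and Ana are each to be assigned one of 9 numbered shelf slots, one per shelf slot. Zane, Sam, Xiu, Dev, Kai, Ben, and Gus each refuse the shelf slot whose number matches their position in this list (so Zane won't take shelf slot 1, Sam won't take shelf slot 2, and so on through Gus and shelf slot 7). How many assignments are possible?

165016

Let Aᵢ (for 1 ≤ i ≤ 7) be the placements that put person i in their forbidden shelf slot. Any j of these fix j positions, leaving (9−j)! ways to fill the rest, and there are C(7,j) ways to pick which j.
By inclusion–exclusion, the number of valid placements is Σ_{j=0}^{7} (−1)^j C(7,j)·(9−j)!.
Computing: 362880 − 282240 + 105840 − 25200 + 4200 − 504 + 42 − 2 = 165016.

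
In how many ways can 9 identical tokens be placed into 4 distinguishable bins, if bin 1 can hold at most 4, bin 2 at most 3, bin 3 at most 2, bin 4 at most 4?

30

Ignoring the caps, the number of non-negative solutions to x_1+…+x_4 = 9 is C(12,3) = 220.
Subtract solutions that violate a single cap (substitute x_i' = x_i − (cap_i+1)): x_1 ≥ 5 gives C(7,3) = 35; x_2 ≥ 4 gives C(8,3) = 56; x_3 ≥ 3 gives C(9,3) = 84; x_4 ≥ 5 gives C(7,3) = 35. Together 210.
Add back pairs where two caps are both exceeded: 1 + 4 + 0 + 10 + 1 + 4 = 20.
By inclusion–exclusion the count is 220 − 210 + 20 = 30.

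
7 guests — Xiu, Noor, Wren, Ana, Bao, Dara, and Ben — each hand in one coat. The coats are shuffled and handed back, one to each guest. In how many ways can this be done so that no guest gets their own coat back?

1854

This is the derangement count D_7: permutations of 7 items with no fixed point.
By inclusion–exclusion this is Σ_{j=0}^{7} (−1)^j C(7,j)·(7−j)!.
Computing: 5040 − 5040 + 2520 − 840 + 210 − 42 + 7 − 1 = 1854.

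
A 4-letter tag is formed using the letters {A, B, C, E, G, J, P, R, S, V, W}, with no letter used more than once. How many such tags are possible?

This is a permutation of 4 out of 11: P(11,4) = 11!/7!.
11 × 10 × 9 × 8 = 7920.

7920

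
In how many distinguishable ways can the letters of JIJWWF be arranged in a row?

The 6 letters of JIJWWF have repeats: J appearing twice and W appearing twice.
So there are 6! / (2!·2!) = 180 distinguishable arrangements.

180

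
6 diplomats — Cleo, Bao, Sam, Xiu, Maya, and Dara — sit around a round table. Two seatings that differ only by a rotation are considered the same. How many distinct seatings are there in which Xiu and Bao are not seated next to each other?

72

All circular seatings of 6 people number (5)! = 120.
Those with Xiu next to Bao: fuse the pair into one unit and seat 5 units around a circle — 2·(4)! = 48.
Subtracting, 120 − 48 = 72.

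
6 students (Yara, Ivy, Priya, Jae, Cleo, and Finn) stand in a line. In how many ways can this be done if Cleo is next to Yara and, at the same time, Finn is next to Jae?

Treat {Cleo,Yara} as one block (2 orders) and {Finn,Jae} as another (2 orders).
That leaves 4 units to arrange: 2 × 2 × 4! = 4 × 24 = 96.

96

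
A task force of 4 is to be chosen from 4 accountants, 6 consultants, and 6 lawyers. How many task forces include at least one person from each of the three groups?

With no constraint there are C(16,4) = 1820 possible selections.
Subtract selections that omit an entire group: no accountants → C(12,4) = 495; no consultants → C(10,4) = 210; no lawyers → C(10,4) = 210.
Add back selections omitting two groups (i.e. drawn from a single group): C(4,4) + C(6,4) + C(6,4) = 31.
By inclusion–exclusion: 1820 − 915 + 31 = 936.

936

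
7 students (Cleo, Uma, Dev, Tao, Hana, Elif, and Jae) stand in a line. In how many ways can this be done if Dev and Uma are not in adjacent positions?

3600

There are 7! = 5040 arrangements in all. If Dev and Uma are adjacent, merging them into one block gives 2·(6)! = 1440 arrangements.
So 5040 − 1440 = 3600 arrangements keep them apart.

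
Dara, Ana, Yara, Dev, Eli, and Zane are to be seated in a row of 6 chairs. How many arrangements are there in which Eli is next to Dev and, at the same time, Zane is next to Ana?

Treat {Eli,Dev} as one block (2 orders) and {Zane,Ana} as another (2 orders).
That leaves 4 units to arrange: 2 × 2 × 4! = 4 × 24 = 96.

96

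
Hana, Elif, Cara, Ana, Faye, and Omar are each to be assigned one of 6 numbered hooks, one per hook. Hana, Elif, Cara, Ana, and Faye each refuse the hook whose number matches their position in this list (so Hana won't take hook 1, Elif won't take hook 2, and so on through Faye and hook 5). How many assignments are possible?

309

Let Aᵢ (for 1 ≤ i ≤ 5) be the placements that put person i in their forbidden hook. Any j of these fix j positions, leaving (6−j)! ways to fill the rest, and there are C(5,j) ways to pick which j.
By inclusion–exclusion, the number of valid placements is Σ_{j=0}^{5} (−1)^j C(5,j)·(6−j)!.
Computing: 720 − 600 + 240 − 60 + 10 − 1 = 309.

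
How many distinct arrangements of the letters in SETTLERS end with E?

Fix E in the last position and arrange the remaining 7 letters.
Those 7 letters have S appearing twice and T appearing twice, giving (7)!/(2!·2!) = 1260.

1260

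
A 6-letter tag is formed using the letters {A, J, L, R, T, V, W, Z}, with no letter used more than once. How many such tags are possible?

20160

Choose and order 6 of the 8 symbols: the first letter has 8 options, the next 7, and so on down to 3.
That product is 8 × 7 × 6 × 5 × 4 × 3 = 20160.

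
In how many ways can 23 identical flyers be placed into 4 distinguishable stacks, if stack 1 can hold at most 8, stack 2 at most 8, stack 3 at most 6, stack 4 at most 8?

119

Ignoring the caps, the number of non-negative solutions to x_1+…+x_4 = 23 is C(26,3) = 2600.
Subtract solutions that violate a single cap (substitute x_i' = x_i − (cap_i+1)): x_1 ≥ 9 gives C(17,3) = 680; x_2 ≥ 9 gives C(17,3) = 680; x_3 ≥ 7 gives C(19,3) = 969; x_4 ≥ 9 gives C(17,3) = 680. Together 3009.
Add back pairs where two caps are both exceeded: 56 + 120 + 56 + 120 + 56 + 120 = 528.
By inclusion–exclusion the count is 2600 − 3009 + 528 = 119.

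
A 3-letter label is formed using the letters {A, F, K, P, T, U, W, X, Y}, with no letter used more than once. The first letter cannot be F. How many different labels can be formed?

448

The first letter has 9−1 = 8 choices (anything except F).
The remaining 2 letters are filled from the other 8 symbols without repetition: 8 × 7 = 56.
Total: 8 × 56 = 448.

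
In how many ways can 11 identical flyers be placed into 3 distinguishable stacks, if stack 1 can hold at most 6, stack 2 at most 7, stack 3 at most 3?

Without the upper bounds there are C(13,2) = 78 ways to split 11 among 3 stacks.
Subtract solutions that violate a single cap (substitute x_i' = x_i − (cap_i+1)): x_1 ≥ 7 gives C(6,2) = 15; x_2 ≥ 8 gives C(5,2) = 10; x_3 ≥ 4 gives C(9,2) = 36. Together 61.
Add back pairs where two caps are both exceeded: 0 + 1 + 0 = 1.
By inclusion–exclusion the count is 78 − 61 + 1 = 18.

18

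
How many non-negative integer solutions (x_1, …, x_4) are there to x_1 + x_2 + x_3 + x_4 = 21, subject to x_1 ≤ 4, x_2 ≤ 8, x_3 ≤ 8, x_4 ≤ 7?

Without the upper bounds there are C(24,3) = 2024 ways to split 21 among 4 variables.
Subtract solutions that violate a single cap (substitute x_i' = x_i − (cap_i+1)): x_1 ≥ 5 gives C(19,3) = 969; x_2 ≥ 9 gives C(15,3) = 455; x_3 ≥ 9 gives C(15,3) = 455; x_4 ≥ 8 gives C(16,3) = 560. Together 2439.
Add back pairs where two caps are both exceeded: 120 + 120 + 165 + 20 + 35 + 35 = 495.
By inclusion–exclusion the count is 2024 − 2439 + 495 = 80.

80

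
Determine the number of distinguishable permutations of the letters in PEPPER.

60

PEPPER has 6 letters with E appearing twice and P appearing 3 times.
The number of distinct arrangements is 6!/(3!·2!) = 720/12 = 60.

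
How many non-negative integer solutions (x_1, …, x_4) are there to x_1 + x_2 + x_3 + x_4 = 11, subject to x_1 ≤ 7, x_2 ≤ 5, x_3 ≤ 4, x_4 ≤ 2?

By stars and bars, unrestricted non-negative solutions to x_1+…+x_4 = 11 number C(11+3,3) = 364.
Subtract solutions that violate a single cap (substitute x_i' = x_i − (cap_i+1)): x_1 ≥ 8 gives C(6,3) = 20; x_2 ≥ 6 gives C(8,3) = 56; x_3 ≥ 5 gives C(9,3) = 84; x_4 ≥ 3 gives C(11,3) = 165. Together 325.
Add back pairs where two caps are both exceeded: 0 + 0 + 1 + 1 + 10 + 20 = 32.
By inclusion–exclusion the count is 364 − 325 + 32 = 71.

71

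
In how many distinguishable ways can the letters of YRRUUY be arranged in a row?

90

The 6 letters of YRRUUY have repeats: R appearing twice, U appearing twice, and Y appearing twice.
The number of distinct arrangements is 6!/(2!·2!·2!) = 720/8 = 90.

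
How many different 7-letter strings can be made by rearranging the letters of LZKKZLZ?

210

Letter multiplicities in LZKKZLZ: K×2, L×2, Z×3.
Dividing 7! = 5040 by 3!·2!·2! = 24 for the repeated letters gives 210.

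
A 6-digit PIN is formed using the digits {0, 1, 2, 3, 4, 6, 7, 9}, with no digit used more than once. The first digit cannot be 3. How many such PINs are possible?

17640

The first digit has 8−1 = 7 choices (anything except 3).
The remaining 5 digits are filled from the other 7 symbols without repetition: 7 × 6 × 5 × 4 × 3 = 2520.
Total: 7 × 2520 = 17640.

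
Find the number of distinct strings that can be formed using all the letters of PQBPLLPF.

3360

Letter multiplicities in PQBPLLPF: B×1, F×1, L×2, P×3, Q×1.
The number of distinct arrangements is 8!/(3!·2!) = 40320/12 = 3360.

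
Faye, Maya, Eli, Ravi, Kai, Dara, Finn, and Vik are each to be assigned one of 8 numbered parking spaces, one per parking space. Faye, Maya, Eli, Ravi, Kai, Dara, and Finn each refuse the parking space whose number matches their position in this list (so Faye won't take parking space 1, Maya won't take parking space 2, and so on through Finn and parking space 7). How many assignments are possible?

Let Aᵢ (for 1 ≤ i ≤ 7) be the placements that put person i in their forbidden parking space. Any j of these fix j positions, leaving (8−j)! ways to fill the rest, and there are C(7,j) ways to pick which j.
By inclusion–exclusion, the number of valid placements is Σ_{j=0}^{7} (−1)^j C(7,j)·(8−j)!.
Computing: 40320 − 35280 + 15120 − 4200 + 840 − 126 + 14 − 1 = 16687.

16687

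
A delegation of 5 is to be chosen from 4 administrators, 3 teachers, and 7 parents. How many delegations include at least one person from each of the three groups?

Unrestricted: C(14,5) = 2002 ways to pick any 5 of the 14.
Subtract selections that omit an entire group: no administrators → C(10,5) = 252; no teachers → C(11,5) = 462; no parents → C(7,5) = 21.
Add back selections omitting two groups (i.e. drawn from a single group): C(4,5) + C(3,5) + C(7,5) = 21.
By inclusion–exclusion: 2002 − 735 + 21 = 1288.

1288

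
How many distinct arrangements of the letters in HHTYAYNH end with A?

With the last slot taken by A, it remains to arrange the other 7 letters (HHTYYNH).
Those 7 letters have H appearing 3 times and Y appearing twice, giving (7)!/(3!·2!) = 420.

420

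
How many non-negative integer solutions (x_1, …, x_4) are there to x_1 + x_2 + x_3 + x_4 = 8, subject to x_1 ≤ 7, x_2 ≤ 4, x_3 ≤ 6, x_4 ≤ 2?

85

By stars and bars, unrestricted non-negative solutions to x_1+…+x_4 = 8 number C(8+3,3) = 165.
Subtract solutions that violate a single cap (substitute x_i' = x_i − (cap_i+1)): x_1 ≥ 8 gives C(3,3) = 1; x_2 ≥ 5 gives C(6,3) = 20; x_3 ≥ 7 gives C(4,3) = 4; x_4 ≥ 3 gives C(8,3) = 56. Together 81.
Add back pairs where two caps are both exceeded: 0 + 0 + 0 + 0 + 1 + 0 = 1.
By inclusion–exclusion the count is 165 − 81 + 1 = 85.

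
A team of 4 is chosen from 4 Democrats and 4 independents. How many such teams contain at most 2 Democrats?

53

Split by how many Democrats are chosen (0 through 2).
Sum: C(4,0)·C(4,4) + C(4,1)·C(4,3) + C(4,2)·C(4,2) = 1 + 16 + 36 = 53.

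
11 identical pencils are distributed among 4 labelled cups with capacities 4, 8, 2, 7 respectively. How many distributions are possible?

By stars and bars, unrestricted non-negative solutions to x_1+…+x_4 = 11 number C(11+3,3) = 364.
Subtract solutions that violate a single cap (substitute x_i' = x_i − (cap_i+1)): x_1 ≥ 5 gives C(9,3) = 84; x_2 ≥ 9 gives C(5,3) = 10; x_3 ≥ 3 gives C(11,3) = 165; x_4 ≥ 8 gives C(6,3) = 20. Together 279.
Add back pairs where two caps are both exceeded: 0 + 20 + 0 + 0 + 0 + 1 = 21.
By inclusion–exclusion the count is 364 − 279 + 21 = 106.

106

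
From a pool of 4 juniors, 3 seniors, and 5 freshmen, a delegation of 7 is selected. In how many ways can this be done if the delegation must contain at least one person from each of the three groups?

With no constraint there are C(12,7) = 792 possible selections.
Selections missing a whole group: no juniors → C(8,7) = 8; no seniors → C(9,7) = 36; no freshmen → C(7,7) = 1.
Add back selections omitting two groups (i.e. drawn from a single group): C(4,7) + C(3,7) + C(5,7) = 0.
By inclusion–exclusion: 792 − 45 + 0 = 747.

747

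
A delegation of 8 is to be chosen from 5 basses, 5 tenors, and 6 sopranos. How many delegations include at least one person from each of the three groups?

12495

With no constraint there are C(16,8) = 12870 possible selections.
Selections missing a whole group: no basses → C(11,8) = 165; no tenors → C(11,8) = 165; no sopranos → C(10,8) = 45.
Add back selections omitting two groups (i.e. drawn from a single group): C(5,8) + C(5,8) + C(6,8) = 0.
By inclusion–exclusion: 12870 − 375 + 0 = 12495.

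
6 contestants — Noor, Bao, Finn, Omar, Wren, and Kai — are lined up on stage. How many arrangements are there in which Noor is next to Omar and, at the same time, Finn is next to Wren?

Treat {Noor,Omar} as one block (2 orders) and {Finn,Wren} as another (2 orders).
That leaves 4 units to arrange: 2 × 2 × 4! = 4 × 24 = 96.

96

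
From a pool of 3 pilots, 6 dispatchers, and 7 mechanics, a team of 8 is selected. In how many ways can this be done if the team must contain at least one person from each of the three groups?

With no constraint there are C(16,8) = 12870 possible selections.
Selections missing a whole group: no pilots → C(13,8) = 1287; no dispatchers → C(10,8) = 45; no mechanics → C(9,8) = 9.
Add back selections omitting two groups (i.e. drawn from a single group): C(3,8) + C(6,8) + C(7,8) = 0.
By inclusion–exclusion: 12870 − 1341 + 0 = 11529.

11529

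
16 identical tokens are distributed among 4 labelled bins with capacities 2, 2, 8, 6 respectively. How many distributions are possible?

10

Without the upper bounds there are C(19,3) = 969 ways to split 16 among 4 bins.
Subtract solutions that violate a single cap (substitute x_i' = x_i − (cap_i+1)): x_1 ≥ 3 gives C(16,3) = 560; x_2 ≥ 3 gives C(16,3) = 560; x_3 ≥ 9 gives C(10,3) = 120; x_4 ≥ 7 gives C(12,3) = 220. Together 1460.
Add back pairs where two caps are both exceeded: 286 + 35 + 84 + 35 + 84 + 1 = 525.
Subtract triples: 4 + 20 + 0 + 0 = 24.
By inclusion–exclusion the count is 969 − 1460 + 525 − 24 = 10.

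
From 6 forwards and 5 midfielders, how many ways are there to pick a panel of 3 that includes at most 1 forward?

70

Split by how many forwards are chosen (0 through 1).
Sum: C(6,0)·C(5,3) + C(6,1)·C(5,2) = 10 + 60 = 70.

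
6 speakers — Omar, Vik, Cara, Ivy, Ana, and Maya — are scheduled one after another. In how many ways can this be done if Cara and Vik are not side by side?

Of the 6! = 720 arrangements, those with Cara and Vik adjacent number 2 × 5! = 240 (treat the pair as a block with 2 internal orders).
So 720 − 240 = 480 arrangements keep them apart.

480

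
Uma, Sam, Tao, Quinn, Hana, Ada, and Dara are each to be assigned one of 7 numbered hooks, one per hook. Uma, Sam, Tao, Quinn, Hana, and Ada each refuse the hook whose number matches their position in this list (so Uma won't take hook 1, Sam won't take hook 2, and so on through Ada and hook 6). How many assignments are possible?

Let Aᵢ (for 1 ≤ i ≤ 6) be the placements that put person i in their forbidden hook. Any j of these fix j positions, leaving (7−j)! ways to fill the rest, and there are C(6,j) ways to pick which j.
By inclusion–exclusion, the number of valid placements is Σ_{j=0}^{6} (−1)^j C(6,j)·(7−j)!.
Computing: 5040 − 4320 + 1800 − 480 + 90 − 12 + 1 = 2119.

2119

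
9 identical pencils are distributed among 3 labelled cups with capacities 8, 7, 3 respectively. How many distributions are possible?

Ignoring the caps, the number of non-negative solutions to x_1+…+x_3 = 9 is C(11,2) = 55.
Subtract solutions that violate a single cap (substitute x_i' = x_i − (cap_i+1)): x_1 ≥ 9 gives C(2,2) = 1; x_2 ≥ 8 gives C(3,2) = 3; x_3 ≥ 4 gives C(7,2) = 21. Together 25.
No two caps can be exceeded simultaneously, so the pair terms are all 0.
By inclusion–exclusion the count is 55 − 25 + 0 = 30.

30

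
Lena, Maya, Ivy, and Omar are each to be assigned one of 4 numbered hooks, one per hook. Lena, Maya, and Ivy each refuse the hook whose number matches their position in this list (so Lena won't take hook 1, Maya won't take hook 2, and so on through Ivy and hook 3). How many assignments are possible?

11

Let Aᵢ (for i ∈ {1, 2, 3}) be the placements that put person i in their forbidden hook. Any j of these fix j positions, leaving (4−j)! ways to fill the rest, and there are C(3,j) ways to pick which j.
By inclusion–exclusion, the number of valid placements is Σ_{j=0}^{3} (−1)^j C(3,j)·(4−j)!.
Computing: 24 − 18 + 6 − 1 = 11.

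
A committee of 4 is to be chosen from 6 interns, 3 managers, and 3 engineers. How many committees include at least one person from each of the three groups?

243

With no constraint there are C(12,4) = 495 possible selections.
Selections missing a whole group: no interns → C(6,4) = 15; no managers → C(9,4) = 126; no engineers → C(9,4) = 126.
Add back selections omitting two groups (i.e. drawn from a single group): C(6,4) + C(3,4) + C(3,4) = 15.
By inclusion–exclusion: 495 − 267 + 15 = 243.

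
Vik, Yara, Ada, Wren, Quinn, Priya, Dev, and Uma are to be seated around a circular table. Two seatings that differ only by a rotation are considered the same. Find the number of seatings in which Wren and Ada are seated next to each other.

1440

Glue Wren and Ada into a block (2 internal orders). Seating 7 units around a circle gives (6)! arrangements.
So 2 × (6)! = 2 × 720 = 1440.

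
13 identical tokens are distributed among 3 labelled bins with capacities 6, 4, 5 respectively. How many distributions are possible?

By stars and bars, unrestricted non-negative solutions to x_1+…+x_3 = 13 number C(13+2,2) = 105.
Subtract solutions that violate a single cap (substitute x_i' = x_i − (cap_i+1)): x_1 ≥ 7 gives C(8,2) = 28; x_2 ≥ 5 gives C(10,2) = 45; x_3 ≥ 6 gives C(9,2) = 36. Together 109.
Add back pairs where two caps are both exceeded: 3 + 1 + 6 = 10.
By inclusion–exclusion the count is 105 − 109 + 10 = 6.

6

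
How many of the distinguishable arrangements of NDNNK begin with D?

4

Fix D in the first position and arrange the remaining 4 letters.
Those 4 letters have N appearing 3 times, giving (4)!/(3!) = 4.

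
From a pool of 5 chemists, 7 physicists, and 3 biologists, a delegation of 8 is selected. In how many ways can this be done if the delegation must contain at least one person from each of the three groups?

5894

Unrestricted: C(15,8) = 6435 ways to pick any 8 of the 15.
Selections missing a whole group: no chemists → C(10,8) = 45; no physicists → C(8,8) = 1; no biologists → C(12,8) = 495.
Add back selections omitting two groups (i.e. drawn from a single group): C(5,8) + C(7,8) + C(3,8) = 0.
By inclusion–exclusion: 6435 − 541 + 0 = 5894.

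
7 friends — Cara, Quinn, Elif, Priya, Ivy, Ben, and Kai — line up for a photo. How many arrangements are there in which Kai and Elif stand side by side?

Treat {Kai, Elif} as a single unit. There are 6 units to order, and the pair itself can be ordered 2 ways.
So the count is 2·(6)! = 1440.

1440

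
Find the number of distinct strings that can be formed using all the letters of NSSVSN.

60

Letter multiplicities in NSSVSN: N×2, S×3, V×1.
Dividing 6! = 720 by 3!·2! = 12 for the repeated letters gives 60.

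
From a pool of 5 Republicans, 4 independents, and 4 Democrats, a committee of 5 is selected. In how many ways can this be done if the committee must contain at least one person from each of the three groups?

980

With no constraint there are C(13,5) = 1287 possible selections.
Selections missing a whole group: no Republicans → C(8,5) = 56; no independents → C(9,5) = 126; no Democrats → C(9,5) = 126.
Add back selections omitting two groups (i.e. drawn from a single group): C(5,5) + C(4,5) + C(4,5) = 1.
By inclusion–exclusion: 1287 − 308 + 1 = 980.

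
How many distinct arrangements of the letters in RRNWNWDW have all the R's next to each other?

Treat the 2 copies of R as a single block. The multiset to arrange is then {RR, D, N, N, W, W, W}, 7 items in all.
That gives (7)!/(3!·2!) = 420 arrangements.

420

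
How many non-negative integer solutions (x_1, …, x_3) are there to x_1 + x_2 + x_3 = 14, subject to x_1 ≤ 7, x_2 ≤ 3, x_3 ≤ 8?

14

Ignoring the caps, the number of non-negative solutions to x_1+…+x_3 = 14 is C(16,2) = 120.
Subtract solutions that violate a single cap (substitute x_i' = x_i − (cap_i+1)): x_1 ≥ 8 gives C(8,2) = 28; x_2 ≥ 4 gives C(12,2) = 66; x_3 ≥ 9 gives C(7,2) = 21. Together 115.
Add back pairs where two caps are both exceeded: 6 + 0 + 3 = 9.
By inclusion–exclusion the count is 120 − 115 + 9 = 14.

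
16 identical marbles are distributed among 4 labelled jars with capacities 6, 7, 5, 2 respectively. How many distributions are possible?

31

Without the upper bounds there are C(19,3) = 969 ways to split 16 among 4 jars.
Subtract solutions that violate a single cap (substitute x_i' = x_i − (cap_i+1)): x_1 ≥ 7 gives C(12,3) = 220; x_2 ≥ 8 gives C(11,3) = 165; x_3 ≥ 6 gives C(13,3) = 286; x_4 ≥ 3 gives C(16,3) = 560. Together 1231.
Add back pairs where two caps are both exceeded: 4 + 20 + 84 + 10 + 56 + 120 = 294.
Subtract triples: 0 + 0 + 1 + 0 = 1.
By inclusion–exclusion the count is 969 − 1231 + 294 − 1 = 31.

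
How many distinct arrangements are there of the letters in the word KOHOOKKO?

280

KOHOOKKO has 8 letters with K appearing 3 times and O appearing 4 times.
Dividing 8! = 40320 by 4!·3! = 144 for the repeated letters gives 280.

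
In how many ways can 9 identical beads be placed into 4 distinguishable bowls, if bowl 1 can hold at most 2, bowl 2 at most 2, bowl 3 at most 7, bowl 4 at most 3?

32

Ignoring the caps, the number of non-negative solutions to x_1+…+x_4 = 9 is C(12,3) = 220.
Subtract solutions that violate a single cap (substitute x_i' = x_i − (cap_i+1)): x_1 ≥ 3 gives C(9,3) = 84; x_2 ≥ 3 gives C(9,3) = 84; x_3 ≥ 8 gives C(4,3) = 4; x_4 ≥ 4 gives C(8,3) = 56. Together 228.
Add back pairs where two caps are both exceeded: 20 + 0 + 10 + 0 + 10 + 0 = 40.
By inclusion–exclusion the count is 220 − 228 + 40 = 32.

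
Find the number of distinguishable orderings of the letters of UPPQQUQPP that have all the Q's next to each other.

105

Treat the 3 copies of Q as a single block. The multiset to arrange is then {QQQ, P, P, P, P, U, U}, 7 items in all.
That gives (7)!/(4!·2!) = 105 arrangements.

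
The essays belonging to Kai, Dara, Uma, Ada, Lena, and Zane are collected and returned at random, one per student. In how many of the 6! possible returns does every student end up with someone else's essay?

Let Aᵢ be the assignments in which student i gets their own essay. We want the size of the complement of A₁∪…∪A_6.
By inclusion–exclusion this is Σ_{j=0}^{6} (−1)^j C(6,j)·(6−j)!.
Computing: 720 − 720 + 360 − 120 + 30 − 6 + 1 = 265.

265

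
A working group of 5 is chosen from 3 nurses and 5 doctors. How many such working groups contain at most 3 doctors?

40

Split by how many doctors are chosen (0 through 3).
Sum: C(5,0)·C(3,5) + C(5,1)·C(3,4) + C(5,2)·C(3,3) + C(5,3)·C(3,2) = 0 + 0 + 10 + 30 = 40.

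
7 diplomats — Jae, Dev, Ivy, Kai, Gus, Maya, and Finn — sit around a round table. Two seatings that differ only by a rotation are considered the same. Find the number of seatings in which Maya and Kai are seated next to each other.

Treat {Maya, Kai} as one unit (2 internal orders) and seat the resulting 6 units around the table: (5)! circular arrangements.
So 2 × (5)! = 2 × 120 = 240.

240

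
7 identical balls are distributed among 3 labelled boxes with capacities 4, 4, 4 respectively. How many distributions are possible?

Without the upper bounds there are C(9,2) = 36 ways to split 7 among 3 boxes.
Subtract solutions that violate a single cap (substitute x_i' = x_i − (cap_i+1)): x_1 ≥ 5 gives C(4,2) = 6; x_2 ≥ 5 gives C(4,2) = 6; x_3 ≥ 5 gives C(4,2) = 6. Together 18.
No two caps can be exceeded simultaneously, so the pair terms are all 0.
By inclusion–exclusion the count is 36 − 18 + 0 = 18.

18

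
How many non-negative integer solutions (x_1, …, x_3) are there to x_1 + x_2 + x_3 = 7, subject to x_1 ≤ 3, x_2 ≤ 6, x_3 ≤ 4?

By stars and bars, unrestricted non-negative solutions to x_1+…+x_3 = 7 number C(7+2,2) = 36.
Subtract solutions that violate a single cap (substitute x_i' = x_i − (cap_i+1)): x_1 ≥ 4 gives C(5,2) = 10; x_2 ≥ 7 gives C(2,2) = 1; x_3 ≥ 5 gives C(4,2) = 6. Together 17.
No two caps can be exceeded simultaneously, so the pair terms are all 0.
By inclusion–exclusion the count is 36 − 17 + 0 = 19.

19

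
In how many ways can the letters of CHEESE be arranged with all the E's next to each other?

Treat the 3 copies of E as a single block. The multiset to arrange is then {EEE, C, H, S}, 4 items in all.
All 4 items are distinct, so there are (4)! = 24 arrangements.

24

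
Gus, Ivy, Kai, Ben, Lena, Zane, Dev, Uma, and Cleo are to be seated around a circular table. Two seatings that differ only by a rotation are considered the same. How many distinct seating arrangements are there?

40320

Seat Gus anywhere (absorbing the rotational symmetry), then permute the other 8: (8)! = 40320.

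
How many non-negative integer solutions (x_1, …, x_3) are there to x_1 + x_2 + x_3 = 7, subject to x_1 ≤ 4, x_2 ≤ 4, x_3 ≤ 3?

14

Without the upper bounds there are C(9,2) = 36 ways to split 7 among 3 variables.
Subtract solutions that violate a single cap (substitute x_i' = x_i − (cap_i+1)): x_1 ≥ 5 gives C(4,2) = 6; x_2 ≥ 5 gives C(4,2) = 6; x_3 ≥ 4 gives C(5,2) = 10. Together 22.
No two caps can be exceeded simultaneously, so the pair terms are all 0.
By inclusion–exclusion the count is 36 − 22 + 0 = 14.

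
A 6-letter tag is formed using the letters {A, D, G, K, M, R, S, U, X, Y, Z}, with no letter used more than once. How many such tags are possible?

332640

This is a permutation of 6 out of 11: P(11,6) = 11!/5!.
That product is 11 × 10 × 9 × 8 × 7 × 6 = 332640.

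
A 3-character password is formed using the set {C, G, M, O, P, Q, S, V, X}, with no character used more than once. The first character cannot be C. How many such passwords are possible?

448

The first character has 9−1 = 8 choices (anything except C).
The remaining 2 characters are filled from the other 8 symbols without repetition: 8 × 7 = 56.
Total: 8 × 56 = 448.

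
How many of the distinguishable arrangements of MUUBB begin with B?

12

With the first slot taken by B, it remains to arrange the other 4 letters (MUUB).
Those 4 letters have U appearing twice, giving (4)!/(2!) = 12.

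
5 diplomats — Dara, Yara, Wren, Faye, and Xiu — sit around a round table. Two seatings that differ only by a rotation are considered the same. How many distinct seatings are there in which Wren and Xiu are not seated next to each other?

All circular seatings of 5 people number (4)! = 24.
Those with Wren next to Xiu: fuse the pair into one unit and seat 4 units around a circle — 2·(3)! = 12.
Subtracting, 24 − 12 = 12.

12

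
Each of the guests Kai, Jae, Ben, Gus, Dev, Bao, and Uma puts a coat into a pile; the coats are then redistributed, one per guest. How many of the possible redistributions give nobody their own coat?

Count assignments avoiding every fixed point. For any j of the 7 guests fixed to their own coat, the other 7−j can be arranged in (7−j)! ways.
By inclusion–exclusion this is Σ_{j=0}^{7} (−1)^j C(7,j)·(7−j)!.
Computing: 5040 − 5040 + 2520 − 840 + 210 − 42 + 7 − 1 = 1854.

1854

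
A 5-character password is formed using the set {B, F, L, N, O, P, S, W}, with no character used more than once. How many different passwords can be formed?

With no repetition, fill the 5 characters in order: 8 choices, then 7, down to 4.
That product is 8 × 7 × 6 × 5 × 4 = 6720.

6720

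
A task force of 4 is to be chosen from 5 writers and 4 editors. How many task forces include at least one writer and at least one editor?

120

Total 4-person selections from all 9: C(9,4) = 126.
Selections missing a whole group: no writers → C(4,4) = 1; no editors → C(5,4) = 5.
Both groups omitted at once is impossible, so 126 − 6 = 120.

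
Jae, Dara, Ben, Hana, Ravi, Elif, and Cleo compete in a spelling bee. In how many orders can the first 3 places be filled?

This is an ordered selection of 3 from 7: P(7,3).
That gives 7 × 6 × 5 = 210.

210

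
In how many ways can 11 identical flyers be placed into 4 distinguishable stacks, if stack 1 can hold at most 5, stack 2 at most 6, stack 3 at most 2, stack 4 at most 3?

42

By stars and bars, unrestricted non-negative solutions to x_1+…+x_4 = 11 number C(11+3,3) = 364.
Subtract solutions that violate a single cap (substitute x_i' = x_i − (cap_i+1)): x_1 ≥ 6 gives C(8,3) = 56; x_2 ≥ 7 gives C(7,3) = 35; x_3 ≥ 3 gives C(11,3) = 165; x_4 ≥ 4 gives C(10,3) = 120. Together 376.
Add back pairs where two caps are both exceeded: 0 + 10 + 4 + 4 + 1 + 35 = 54.
By inclusion–exclusion the count is 364 − 376 + 54 = 42.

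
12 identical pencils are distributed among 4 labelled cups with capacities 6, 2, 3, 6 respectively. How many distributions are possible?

42

Without the upper bounds there are C(15,3) = 455 ways to split 12 among 4 cups.
Subtract solutions that violate a single cap (substitute x_i' = x_i − (cap_i+1)): x_1 ≥ 7 gives C(8,3) = 56; x_2 ≥ 3 gives C(12,3) = 220; x_3 ≥ 4 gives C(11,3) = 165; x_4 ≥ 7 gives C(8,3) = 56. Together 497.
Add back pairs where two caps are both exceeded: 10 + 4 + 0 + 56 + 10 + 4 = 84.
By inclusion–exclusion the count is 455 − 497 + 84 = 42.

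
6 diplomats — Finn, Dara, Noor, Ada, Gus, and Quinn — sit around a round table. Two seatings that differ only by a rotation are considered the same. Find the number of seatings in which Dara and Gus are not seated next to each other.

Without the restriction there are (5)! = 120 seatings.
Those with Dara next to Gus: fuse the pair into one unit and seat 5 units around a circle — 2·(4)! = 48.
Subtracting, 120 − 48 = 72.

72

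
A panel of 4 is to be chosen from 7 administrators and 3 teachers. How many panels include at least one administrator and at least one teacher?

175

Total 4-person selections from all 10: C(10,4) = 210.
Subtract selections that omit an entire group: no administrators → C(3,4) = 0; no teachers → C(7,4) = 35.
Both groups omitted at once is impossible, so 210 − 35 = 175.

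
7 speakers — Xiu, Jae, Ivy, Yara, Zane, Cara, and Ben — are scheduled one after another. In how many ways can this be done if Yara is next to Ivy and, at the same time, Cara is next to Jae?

480

Treat {Yara,Ivy} as one block (2 orders) and {Cara,Jae} as another (2 orders).
That leaves 5 units to arrange: 2 × 2 × 5! = 4 × 120 = 480.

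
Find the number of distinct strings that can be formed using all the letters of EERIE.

Letter multiplicities in EERIE: E×3, I×1, R×1.
So there are 5! / (3!) = 20 distinguishable arrangements.

20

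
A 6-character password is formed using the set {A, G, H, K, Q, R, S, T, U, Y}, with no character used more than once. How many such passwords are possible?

This is a permutation of 6 out of 10: P(10,6) = 10!/4!.
10 × 9 × 8 × 7 × 6 × 5 = 151200.

151200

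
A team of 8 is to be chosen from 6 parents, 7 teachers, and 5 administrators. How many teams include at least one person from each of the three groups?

With no constraint there are C(18,8) = 43758 possible selections.
Subtract selections that omit an entire group: no parents → C(12,8) = 495; no teachers → C(11,8) = 165; no administrators → C(13,8) = 1287.
Add back selections omitting two groups (i.e. drawn from a single group): C(6,8) + C(7,8) + C(5,8) = 0.
By inclusion–exclusion: 43758 − 1947 + 0 = 41811.

41811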